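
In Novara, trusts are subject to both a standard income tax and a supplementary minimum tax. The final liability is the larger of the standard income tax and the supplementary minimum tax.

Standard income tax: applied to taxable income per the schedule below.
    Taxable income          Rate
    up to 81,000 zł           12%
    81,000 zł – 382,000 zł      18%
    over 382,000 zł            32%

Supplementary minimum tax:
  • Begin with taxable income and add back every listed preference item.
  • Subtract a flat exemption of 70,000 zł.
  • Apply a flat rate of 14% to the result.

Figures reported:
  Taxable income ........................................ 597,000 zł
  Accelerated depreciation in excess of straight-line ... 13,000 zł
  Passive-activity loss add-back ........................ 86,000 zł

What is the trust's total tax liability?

Supplementary minimum tax:
  Adjusted income: 597,000 zł + 13,000 zł + 86,000 zł = 696,000 zł
  Less exemption 70,000 zł → base 626,000 zł
  626,000 zł × 14% = 87,640 zł

Standard income tax:
  81,000 zł × 12% = 9,720 zł
  301,000 zł × 18% = 54,180 zł
  215,000 zł × 32% = 68,800 zł
  → 132,700 zł

132,700 zł > 87,640 zł, so the standard income tax governs.

132,700 zł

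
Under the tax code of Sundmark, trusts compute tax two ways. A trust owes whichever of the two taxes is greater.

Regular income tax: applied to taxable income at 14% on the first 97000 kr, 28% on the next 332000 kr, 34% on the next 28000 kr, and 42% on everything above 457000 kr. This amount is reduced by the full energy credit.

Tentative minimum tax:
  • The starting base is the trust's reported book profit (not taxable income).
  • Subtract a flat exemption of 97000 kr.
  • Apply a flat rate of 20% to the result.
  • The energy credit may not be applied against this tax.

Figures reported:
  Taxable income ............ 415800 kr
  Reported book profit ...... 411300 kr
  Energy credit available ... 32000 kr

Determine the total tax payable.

70844 kr

Regular income tax:
  97000 kr × 14% = 13580 kr
  318800 kr × 28% = 89264 kr
  → 102844 kr
  Less energy credit 32000 kr → 70844 kr

Tentative minimum tax:
  Base (reported book profit): 411300 kr
  Less exemption 97000 kr → base 314300 kr
  314300 kr × 20% = 62860 kr

70844 kr > 62860 kr, so the regular income tax governs.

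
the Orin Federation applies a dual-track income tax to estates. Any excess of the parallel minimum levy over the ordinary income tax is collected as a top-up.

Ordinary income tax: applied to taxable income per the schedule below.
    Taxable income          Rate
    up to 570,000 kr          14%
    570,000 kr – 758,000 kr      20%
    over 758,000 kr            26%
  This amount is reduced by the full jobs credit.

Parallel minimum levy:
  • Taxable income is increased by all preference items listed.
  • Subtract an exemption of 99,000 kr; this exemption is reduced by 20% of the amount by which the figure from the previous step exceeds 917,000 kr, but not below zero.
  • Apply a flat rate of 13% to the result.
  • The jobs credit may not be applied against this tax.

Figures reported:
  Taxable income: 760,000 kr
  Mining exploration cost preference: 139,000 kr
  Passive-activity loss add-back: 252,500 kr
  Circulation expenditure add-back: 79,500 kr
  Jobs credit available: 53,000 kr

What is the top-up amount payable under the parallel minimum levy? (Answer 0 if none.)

Parallel minimum levy:
  Adjusted income: 760,000 kr + 139,000 kr + 252,500 kr + 79,500 kr = 1,231,000 kr
  Exemption: 99,000 kr − 20% × (1,231,000 kr − 917,000 kr) = 99,000 kr − 62,800 kr = 36,200 kr
  Base: 1,231,000 kr − 36,200 kr = 1,194,800 kr
  1,194,800 kr × 13% = 155,324 kr

Ordinary income tax:
  570,000 kr × 14% = 79,800 kr
  188,000 kr × 20% = 37,600 kr
  2,000 kr × 26% = 520 kr
  → 117,920 kr
  Less jobs credit 53,000 kr → 64,920 kr

Excess of parallel minimum levy over ordinary income tax: 155,324 kr − 64,920 kr = 90,404 kr.

90,404 kr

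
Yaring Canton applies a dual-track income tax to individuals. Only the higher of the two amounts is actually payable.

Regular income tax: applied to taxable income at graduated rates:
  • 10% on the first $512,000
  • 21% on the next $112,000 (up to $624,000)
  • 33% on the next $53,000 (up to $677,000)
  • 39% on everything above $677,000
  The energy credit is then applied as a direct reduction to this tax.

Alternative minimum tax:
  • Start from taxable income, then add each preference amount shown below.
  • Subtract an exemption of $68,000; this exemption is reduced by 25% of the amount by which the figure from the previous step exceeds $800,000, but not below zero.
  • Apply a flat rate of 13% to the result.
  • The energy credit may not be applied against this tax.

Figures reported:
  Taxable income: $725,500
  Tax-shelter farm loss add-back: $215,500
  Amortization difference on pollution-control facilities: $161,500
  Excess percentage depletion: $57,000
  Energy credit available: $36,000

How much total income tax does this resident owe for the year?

$150,735

Regular income tax:
  $512,000 × 10% = $51,200
  $112,000 × 21% = $23,520
  $53,000 × 33% = $17,490
  $48,500 × 39% = $18,915
  → $111,125
  Less energy credit $36,000 → $75,125

Alternative minimum tax:
  Adjusted income: $725,500 + $215,500 + $161,500 + $57,000 = $1,159,500
  Exemption: 25% × ($1,159,500 − $800,000) = $89,875 ≥ $68,000, so the exemption is fully phased out
  Base: $1,159,500 − $0 = $1,159,500
  $1,159,500 × 13% = $150,735

$150,735 > $75,125, so the alternative minimum tax is the binding amount.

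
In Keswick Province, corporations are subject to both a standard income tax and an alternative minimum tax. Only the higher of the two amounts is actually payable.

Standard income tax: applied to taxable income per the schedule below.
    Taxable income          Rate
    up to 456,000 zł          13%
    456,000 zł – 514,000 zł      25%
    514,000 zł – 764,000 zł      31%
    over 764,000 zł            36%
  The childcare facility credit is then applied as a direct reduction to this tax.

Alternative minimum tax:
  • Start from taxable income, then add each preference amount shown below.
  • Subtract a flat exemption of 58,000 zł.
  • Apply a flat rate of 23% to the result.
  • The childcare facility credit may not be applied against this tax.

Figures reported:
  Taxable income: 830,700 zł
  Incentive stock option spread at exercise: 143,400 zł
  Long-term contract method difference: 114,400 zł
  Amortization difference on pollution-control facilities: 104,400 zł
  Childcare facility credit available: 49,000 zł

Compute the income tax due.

Alternative minimum tax:
  Adjusted income: 830,700 zł + 143,400 zł + 114,400 zł + 104,400 zł = 1,192,900 zł
  Less exemption 58,000 zł → base 1,134,900 zł
  1,134,900 zł × 23% = 261,027 zł

Standard income tax:
  456,000 zł × 13% = 59,280 zł
  58,000 zł × 25% = 14,500 zł
  250,000 zł × 31% = 77,500 zł
  66,700 zł × 36% = 24,012 zł
  → 175,292 zł
  Less childcare facility credit 49,000 zł → 126,292 zł

261,027 zł > 126,292 zł, so the alternative minimum tax is the binding amount.

261,027 zł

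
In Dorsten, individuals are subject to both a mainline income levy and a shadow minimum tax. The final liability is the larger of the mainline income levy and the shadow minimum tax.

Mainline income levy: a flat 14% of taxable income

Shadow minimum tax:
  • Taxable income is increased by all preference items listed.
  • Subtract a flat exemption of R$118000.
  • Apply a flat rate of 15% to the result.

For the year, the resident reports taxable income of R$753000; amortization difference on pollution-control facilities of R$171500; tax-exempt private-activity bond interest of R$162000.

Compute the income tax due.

R$145275

Shadow minimum tax:
  Adjusted income: R$753000 + R$171500 + R$162000 = R$1086500
  Less exemption R$118000 → base R$968500
  R$968500 × 15% = R$145275

Mainline income levy:
  R$753000 × 14% = R$105420

R$145275 > R$105420, so the shadow minimum tax is the binding amount.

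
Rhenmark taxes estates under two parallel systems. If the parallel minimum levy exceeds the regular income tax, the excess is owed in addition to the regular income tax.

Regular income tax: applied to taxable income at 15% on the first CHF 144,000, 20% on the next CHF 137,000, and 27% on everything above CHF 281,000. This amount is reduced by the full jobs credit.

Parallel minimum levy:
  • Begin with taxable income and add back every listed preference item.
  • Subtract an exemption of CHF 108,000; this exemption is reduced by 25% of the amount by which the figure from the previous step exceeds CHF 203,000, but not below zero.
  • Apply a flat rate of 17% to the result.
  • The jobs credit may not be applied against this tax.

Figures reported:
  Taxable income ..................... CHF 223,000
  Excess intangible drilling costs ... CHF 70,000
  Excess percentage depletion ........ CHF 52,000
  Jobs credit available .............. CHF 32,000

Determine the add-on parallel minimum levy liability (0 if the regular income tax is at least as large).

Parallel minimum levy:
  Adjusted income: CHF 223,000 + CHF 70,000 + CHF 52,000 = CHF 345,000
  Exemption: CHF 108,000 − 25% × (CHF 345,000 − CHF 203,000) = CHF 108,000 − CHF 35,500 = CHF 72,500
  Base: CHF 345,000 − CHF 72,500 = CHF 272,500
  CHF 272,500 × 17% = CHF 46,325

Regular income tax:
  CHF 144,000 × 15% = CHF 21,600
  CHF 79,000 × 20% = CHF 15,800
  → CHF 37,400
  Less jobs credit CHF 32,000 → CHF 5,400

Excess of parallel minimum levy over regular income tax: CHF 46,325 − CHF 5,400 = CHF 40,925.

CHF 40,925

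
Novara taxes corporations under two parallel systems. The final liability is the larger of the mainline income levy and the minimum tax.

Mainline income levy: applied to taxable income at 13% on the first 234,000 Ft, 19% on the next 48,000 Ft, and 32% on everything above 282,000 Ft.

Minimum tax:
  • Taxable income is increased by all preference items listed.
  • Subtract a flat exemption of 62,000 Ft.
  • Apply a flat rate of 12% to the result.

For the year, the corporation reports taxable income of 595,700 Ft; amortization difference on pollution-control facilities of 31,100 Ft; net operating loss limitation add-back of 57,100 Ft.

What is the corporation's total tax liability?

Mainline income levy:
  234,000 Ft × 13% = 30,420 Ft
  48,000 Ft × 19% = 9,120 Ft
  313,700 Ft × 32% = 100,384 Ft
  → 139,924 Ft

Minimum tax:
  Adjusted income: 595,700 Ft + 31,100 Ft + 57,100 Ft = 683,900 Ft
  Less exemption 62,000 Ft → base 621,900 Ft
  621,900 Ft × 12% = 74,628 Ft

139,924 Ft > 74,628 Ft, so the mainline income levy governs.

139,924 Ft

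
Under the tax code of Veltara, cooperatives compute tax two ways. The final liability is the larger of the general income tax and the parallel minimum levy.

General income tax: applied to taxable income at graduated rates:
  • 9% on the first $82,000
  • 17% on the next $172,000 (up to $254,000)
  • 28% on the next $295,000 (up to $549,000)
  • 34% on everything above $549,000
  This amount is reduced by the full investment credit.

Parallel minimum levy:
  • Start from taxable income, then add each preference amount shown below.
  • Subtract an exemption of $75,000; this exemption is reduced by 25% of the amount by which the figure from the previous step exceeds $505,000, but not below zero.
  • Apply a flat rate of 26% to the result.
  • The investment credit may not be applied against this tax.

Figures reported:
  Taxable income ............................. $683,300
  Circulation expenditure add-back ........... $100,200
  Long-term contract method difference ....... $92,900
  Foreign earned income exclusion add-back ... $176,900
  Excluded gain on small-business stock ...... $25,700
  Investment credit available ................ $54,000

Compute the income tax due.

$280,540

Parallel minimum levy:
  Adjusted income: $683,300 + $100,200 + $92,900 + $176,900 + $25,700 = $1,079,000
  Exemption: 25% × ($1,079,000 − $505,000) = $143,500 ≥ $75,000, so the exemption is fully phased out
  Base: $1,079,000 − $0 = $1,079,000
  $1,079,000 × 26% = $280,540

General income tax:
  $82,000 × 9% = $7,380
  $172,000 × 17% = $29,240
  $295,000 × 28% = $82,600
  $134,300 × 34% = $45,662
  → $164,882
  Less investment credit $54,000 → $110,882

$280,540 > $110,882, so the parallel minimum levy is the binding amount.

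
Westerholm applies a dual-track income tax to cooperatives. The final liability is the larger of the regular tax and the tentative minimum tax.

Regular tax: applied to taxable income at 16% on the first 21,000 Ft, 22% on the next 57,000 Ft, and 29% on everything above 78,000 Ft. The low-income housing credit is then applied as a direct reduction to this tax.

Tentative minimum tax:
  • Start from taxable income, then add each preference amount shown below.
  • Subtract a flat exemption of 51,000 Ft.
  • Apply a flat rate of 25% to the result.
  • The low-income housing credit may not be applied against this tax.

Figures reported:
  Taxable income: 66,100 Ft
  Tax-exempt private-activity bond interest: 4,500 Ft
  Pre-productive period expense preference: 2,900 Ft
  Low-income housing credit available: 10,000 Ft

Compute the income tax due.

Regular tax:
  21,000 Ft × 16% = 3,360 Ft
  45,100 Ft × 22% = 9,922 Ft
  → 13,282 Ft
  Less low-income housing credit 10,000 Ft → 3,282 Ft

Tentative minimum tax:
  Adjusted income: 66,100 Ft + 4,500 Ft + 2,900 Ft = 73,500 Ft
  Less exemption 51,000 Ft → base 22,500 Ft
  22,500 Ft × 25% = 5,625 Ft

5,625 Ft > 3,282 Ft, so the tentative minimum tax is the binding amount.

5,625 Ft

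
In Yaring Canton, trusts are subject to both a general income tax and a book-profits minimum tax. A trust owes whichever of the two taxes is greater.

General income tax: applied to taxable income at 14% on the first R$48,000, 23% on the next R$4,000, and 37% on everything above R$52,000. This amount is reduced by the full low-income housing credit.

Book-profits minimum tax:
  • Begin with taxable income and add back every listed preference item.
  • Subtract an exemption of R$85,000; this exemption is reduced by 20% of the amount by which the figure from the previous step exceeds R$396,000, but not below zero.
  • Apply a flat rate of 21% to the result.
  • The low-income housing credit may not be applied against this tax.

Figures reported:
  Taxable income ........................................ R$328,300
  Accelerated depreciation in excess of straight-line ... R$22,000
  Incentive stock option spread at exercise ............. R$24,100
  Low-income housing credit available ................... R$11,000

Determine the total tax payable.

Book-profits minimum tax:
  Adjusted income: R$328,300 + R$22,000 + R$24,100 = R$374,400
  Exemption: R$374,400 ≤ R$396,000, so full R$85,000 applies
  Base: R$374,400 − R$85,000 = R$289,400
  R$289,400 × 21% = R$60,774

General income tax:
  R$48,000 × 14% = R$6,720
  R$4,000 × 23% = R$920
  R$276,300 × 37% = R$102,231
  → R$109,871
  Less low-income housing credit R$11,000 → R$98,871

R$98,871 > R$60,774, so the general income tax governs.

R$98,871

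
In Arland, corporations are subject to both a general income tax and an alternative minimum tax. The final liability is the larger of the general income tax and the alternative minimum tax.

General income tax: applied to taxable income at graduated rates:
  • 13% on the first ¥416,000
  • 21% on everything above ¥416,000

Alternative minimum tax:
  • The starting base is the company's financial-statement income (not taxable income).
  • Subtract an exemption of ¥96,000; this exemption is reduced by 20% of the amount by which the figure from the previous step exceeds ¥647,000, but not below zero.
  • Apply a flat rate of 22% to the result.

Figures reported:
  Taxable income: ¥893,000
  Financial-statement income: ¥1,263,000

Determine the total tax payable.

Alternative minimum tax:
  Base (financial-statement income): ¥1,263,000
  Exemption: 20% × (¥1,263,000 − ¥647,000) = ¥123,200 ≥ ¥96,000, so the exemption is fully phased out
  Base: ¥1,263,000 − ¥0 = ¥1,263,000
  ¥1,263,000 × 22% = ¥277,860

General income tax:
  ¥416,000 × 13% = ¥54,080
  ¥477,000 × 21% = ¥100,170
  → ¥154,250

¥277,860 > ¥154,250, so the alternative minimum tax is the binding amount.

¥277,860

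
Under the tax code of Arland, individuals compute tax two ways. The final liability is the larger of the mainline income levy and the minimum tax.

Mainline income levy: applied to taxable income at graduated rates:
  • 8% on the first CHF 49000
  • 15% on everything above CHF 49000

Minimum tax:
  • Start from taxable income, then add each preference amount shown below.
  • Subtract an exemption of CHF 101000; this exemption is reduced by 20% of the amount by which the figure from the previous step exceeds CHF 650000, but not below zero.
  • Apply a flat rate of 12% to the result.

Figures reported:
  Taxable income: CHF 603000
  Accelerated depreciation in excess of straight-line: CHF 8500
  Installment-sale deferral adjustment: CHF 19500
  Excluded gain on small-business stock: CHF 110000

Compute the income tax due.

Mainline income levy:
  CHF 49000 × 8% = CHF 3920
  CHF 554000 × 15% = CHF 83100
  → CHF 87020

Minimum tax:
  Adjusted income: CHF 603000 + CHF 8500 + CHF 19500 + CHF 110000 = CHF 741000
  Exemption: CHF 101000 − 20% × (CHF 741000 − CHF 650000) = CHF 101000 − CHF 18200 = CHF 82800
  Base: CHF 741000 − CHF 82800 = CHF 658200
  CHF 658200 × 12% = CHF 78984

CHF 87020 > CHF 78984, so the mainline income levy governs.

CHF 87020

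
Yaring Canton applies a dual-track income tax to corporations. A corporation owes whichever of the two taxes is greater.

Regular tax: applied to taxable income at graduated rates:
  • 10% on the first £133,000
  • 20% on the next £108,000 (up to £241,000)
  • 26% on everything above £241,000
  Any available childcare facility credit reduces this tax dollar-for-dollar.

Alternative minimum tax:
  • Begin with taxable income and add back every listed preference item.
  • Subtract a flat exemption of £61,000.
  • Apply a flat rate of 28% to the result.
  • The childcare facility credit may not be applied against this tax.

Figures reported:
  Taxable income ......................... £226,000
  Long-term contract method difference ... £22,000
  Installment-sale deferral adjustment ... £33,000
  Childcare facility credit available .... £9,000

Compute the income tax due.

Alternative minimum tax:
  Adjusted income: £226,000 + £22,000 + £33,000 = £281,000
  Less exemption £61,000 → base £220,000
  £220,000 × 28% = £61,600

Regular tax:
  £133,000 × 10% = £13,300
  £93,000 × 20% = £18,600
  → £31,900
  Less childcare facility credit £9,000 → £22,900

£61,600 > £22,900, so the alternative minimum tax is the binding amount.

£61,600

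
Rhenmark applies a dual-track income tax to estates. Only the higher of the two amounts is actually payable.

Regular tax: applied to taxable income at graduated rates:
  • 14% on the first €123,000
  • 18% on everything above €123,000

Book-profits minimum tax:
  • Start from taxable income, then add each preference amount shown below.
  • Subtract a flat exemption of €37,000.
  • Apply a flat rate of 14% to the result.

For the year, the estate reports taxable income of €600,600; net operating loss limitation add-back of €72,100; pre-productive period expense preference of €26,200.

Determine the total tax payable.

€103,188

Book-profits minimum tax:
  Adjusted income: €600,600 + €72,100 + €26,200 = €698,900
  Less exemption €37,000 → base €661,900
  €661,900 × 14% = €92,666

Regular tax:
  €123,000 × 14% = €17,220
  €477,600 × 18% = €85,968
  → €103,188

€103,188 > €92,666, so the regular tax governs.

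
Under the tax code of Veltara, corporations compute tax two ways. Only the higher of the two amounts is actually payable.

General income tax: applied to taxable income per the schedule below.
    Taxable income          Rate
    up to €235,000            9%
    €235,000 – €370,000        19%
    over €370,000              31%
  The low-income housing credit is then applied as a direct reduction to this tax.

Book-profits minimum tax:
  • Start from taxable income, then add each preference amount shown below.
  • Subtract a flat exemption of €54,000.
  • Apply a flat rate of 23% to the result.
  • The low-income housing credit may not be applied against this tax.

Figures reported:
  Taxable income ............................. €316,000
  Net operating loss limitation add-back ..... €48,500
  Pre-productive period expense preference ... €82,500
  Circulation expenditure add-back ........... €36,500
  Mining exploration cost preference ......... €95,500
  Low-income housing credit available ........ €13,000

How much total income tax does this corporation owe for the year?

€120,750

General income tax:
  €235,000 × 9% = €21,150
  €81,000 × 19% = €15,390
  → €36,540
  Less low-income housing credit €13,000 → €23,540

Book-profits minimum tax:
  Adjusted income: €316,000 + €48,500 + €82,500 + €36,500 + €95,500 = €579,000
  Less exemption €54,000 → base €525,000
  €525,000 × 23% = €120,750

€120,750 > €23,540, so the book-profits minimum tax is the binding amount.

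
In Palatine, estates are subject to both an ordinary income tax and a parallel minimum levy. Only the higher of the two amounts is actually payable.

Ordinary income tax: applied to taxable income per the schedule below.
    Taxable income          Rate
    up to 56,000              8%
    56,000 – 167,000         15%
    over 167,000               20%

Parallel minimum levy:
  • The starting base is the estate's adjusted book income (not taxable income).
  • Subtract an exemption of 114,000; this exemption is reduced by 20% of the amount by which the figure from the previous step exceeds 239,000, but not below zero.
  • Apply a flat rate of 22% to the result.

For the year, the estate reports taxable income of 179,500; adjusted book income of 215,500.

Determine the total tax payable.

Ordinary income tax:
  56,000 × 8% = 4,480
  111,000 × 15% = 16,650
  12,500 × 20% = 2,500
  → 23,630

Parallel minimum levy:
  Base (adjusted book income): 215,500
  Exemption: 215,500 ≤ 239,000, so full 114,000 applies
  Base: 215,500 − 114,000 = 101,500
  101,500 × 22% = 22,330

23,630 > 22,330, so the ordinary income tax governs.

23,630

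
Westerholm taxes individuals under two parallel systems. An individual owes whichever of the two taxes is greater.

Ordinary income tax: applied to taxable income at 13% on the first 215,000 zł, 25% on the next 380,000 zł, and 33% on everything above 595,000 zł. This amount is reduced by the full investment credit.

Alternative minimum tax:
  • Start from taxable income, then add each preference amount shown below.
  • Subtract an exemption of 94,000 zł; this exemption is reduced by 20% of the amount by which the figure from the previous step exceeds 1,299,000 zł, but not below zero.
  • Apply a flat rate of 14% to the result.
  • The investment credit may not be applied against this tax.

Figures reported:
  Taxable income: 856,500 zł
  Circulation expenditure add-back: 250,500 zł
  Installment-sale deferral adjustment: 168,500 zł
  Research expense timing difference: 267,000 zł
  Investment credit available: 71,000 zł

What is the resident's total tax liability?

209,608 zł

Ordinary income tax:
  215,000 zł × 13% = 27,950 zł
  380,000 zł × 25% = 95,000 zł
  261,500 zł × 33% = 86,295 zł
  → 209,245 zł
  Less investment credit 71,000 zł → 138,245 zł

Alternative minimum tax:
  Adjusted income: 856,500 zł + 250,500 zł + 168,500 zł + 267,000 zł = 1,542,500 zł
  Exemption: 94,000 zł − 20% × (1,542,500 zł − 1,299,000 zł) = 94,000 zł − 48,700 zł = 45,300 zł
  Base: 1,542,500 zł − 45,300 zł = 1,497,200 zł
  1,497,200 zł × 14% = 209,608 zł

209,608 zł > 138,245 zł, so the alternative minimum tax is the binding amount.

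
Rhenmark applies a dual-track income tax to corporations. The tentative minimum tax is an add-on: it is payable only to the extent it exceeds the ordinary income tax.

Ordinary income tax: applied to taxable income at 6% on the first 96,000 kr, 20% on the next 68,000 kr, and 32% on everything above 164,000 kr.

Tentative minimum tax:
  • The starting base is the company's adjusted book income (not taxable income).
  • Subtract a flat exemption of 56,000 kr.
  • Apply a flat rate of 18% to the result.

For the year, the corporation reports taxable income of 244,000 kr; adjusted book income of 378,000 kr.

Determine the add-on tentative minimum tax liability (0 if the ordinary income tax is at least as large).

13,000 kr

Ordinary income tax:
  96,000 kr × 6% = 5,760 kr
  68,000 kr × 20% = 13,600 kr
  80,000 kr × 32% = 25,600 kr
  → 44,960 kr

Tentative minimum tax:
  Base (adjusted book income): 378,000 kr
  Less exemption 56,000 kr → base 322,000 kr
  322,000 kr × 18% = 57,960 kr

Excess of tentative minimum tax over ordinary income tax: 57,960 kr − 44,960 kr = 13,000 kr.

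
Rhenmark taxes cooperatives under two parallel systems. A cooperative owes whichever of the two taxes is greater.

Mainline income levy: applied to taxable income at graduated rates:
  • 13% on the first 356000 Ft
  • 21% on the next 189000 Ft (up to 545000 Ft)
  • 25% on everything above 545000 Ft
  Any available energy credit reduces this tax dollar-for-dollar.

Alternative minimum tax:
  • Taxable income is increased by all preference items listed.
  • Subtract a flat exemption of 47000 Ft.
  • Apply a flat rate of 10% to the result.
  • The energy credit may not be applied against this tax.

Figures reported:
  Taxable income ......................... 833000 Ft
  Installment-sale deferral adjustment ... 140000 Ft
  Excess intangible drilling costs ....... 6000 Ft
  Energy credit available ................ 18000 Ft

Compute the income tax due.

139970 Ft

Alternative minimum tax:
  Adjusted income: 833000 Ft + 140000 Ft + 6000 Ft = 979000 Ft
  Less exemption 47000 Ft → base 932000 Ft
  932000 Ft × 10% = 93200 Ft

Mainline income levy:
  356000 Ft × 13% = 46280 Ft
  189000 Ft × 21% = 39690 Ft
  288000 Ft × 25% = 72000 Ft
  → 157970 Ft
  Less energy credit 18000 Ft → 139970 Ft

139970 Ft > 93200 Ft, so the mainline income levy governs.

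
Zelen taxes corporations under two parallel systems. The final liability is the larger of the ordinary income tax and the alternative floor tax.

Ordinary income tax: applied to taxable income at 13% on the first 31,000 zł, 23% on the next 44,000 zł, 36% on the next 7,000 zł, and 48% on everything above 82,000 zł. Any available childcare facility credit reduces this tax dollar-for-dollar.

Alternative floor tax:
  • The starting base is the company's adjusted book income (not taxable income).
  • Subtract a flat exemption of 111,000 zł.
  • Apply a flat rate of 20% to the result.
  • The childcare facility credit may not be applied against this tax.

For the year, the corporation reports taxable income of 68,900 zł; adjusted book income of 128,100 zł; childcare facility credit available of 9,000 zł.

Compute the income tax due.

3,747 zł

Ordinary income tax:
  31,000 zł × 13% = 4,030 zł
  37,900 zł × 23% = 8,717 zł
  → 12,747 zł
  Less childcare facility credit 9,000 zł → 3,747 zł

Alternative floor tax:
  Base (adjusted book income): 128,100 zł
  Less exemption 111,000 zł → base 17,100 zł
  17,100 zł × 20% = 3,420 zł

3,747 zł > 3,420 zł, so the ordinary income tax governs.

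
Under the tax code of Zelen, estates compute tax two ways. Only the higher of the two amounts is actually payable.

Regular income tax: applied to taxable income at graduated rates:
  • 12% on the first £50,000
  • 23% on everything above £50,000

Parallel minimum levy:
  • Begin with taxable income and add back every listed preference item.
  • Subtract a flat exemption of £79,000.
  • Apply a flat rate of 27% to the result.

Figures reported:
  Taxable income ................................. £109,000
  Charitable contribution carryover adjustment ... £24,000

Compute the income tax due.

Regular income tax:
  £50,000 × 12% = £6,000
  £59,000 × 23% = £13,570
  → £19,570

Parallel minimum levy:
  Adjusted income: £109,000 + £24,000 = £133,000
  Less exemption £79,000 → base £54,000
  £54,000 × 27% = £14,580

£19,570 > £14,580, so the regular income tax governs.

£19,570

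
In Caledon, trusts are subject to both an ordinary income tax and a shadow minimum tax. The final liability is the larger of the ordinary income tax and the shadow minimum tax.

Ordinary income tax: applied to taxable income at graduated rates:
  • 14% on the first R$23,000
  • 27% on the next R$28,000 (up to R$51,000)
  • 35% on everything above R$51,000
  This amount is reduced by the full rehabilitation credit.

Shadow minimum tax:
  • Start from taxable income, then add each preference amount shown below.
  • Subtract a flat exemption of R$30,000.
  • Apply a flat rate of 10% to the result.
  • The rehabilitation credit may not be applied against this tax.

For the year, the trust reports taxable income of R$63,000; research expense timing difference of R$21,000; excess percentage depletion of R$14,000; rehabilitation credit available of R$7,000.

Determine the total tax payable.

R$7,980

Shadow minimum tax:
  Adjusted income: R$63,000 + R$21,000 + R$14,000 = R$98,000
  Less exemption R$30,000 → base R$68,000
  R$68,000 × 10% = R$6,800

Ordinary income tax:
  R$23,000 × 14% = R$3,220
  R$28,000 × 27% = R$7,560
  R$12,000 × 35% = R$4,200
  → R$14,980
  Less rehabilitation credit R$7,000 → R$7,980

R$7,980 > R$6,800, so the ordinary income tax governs.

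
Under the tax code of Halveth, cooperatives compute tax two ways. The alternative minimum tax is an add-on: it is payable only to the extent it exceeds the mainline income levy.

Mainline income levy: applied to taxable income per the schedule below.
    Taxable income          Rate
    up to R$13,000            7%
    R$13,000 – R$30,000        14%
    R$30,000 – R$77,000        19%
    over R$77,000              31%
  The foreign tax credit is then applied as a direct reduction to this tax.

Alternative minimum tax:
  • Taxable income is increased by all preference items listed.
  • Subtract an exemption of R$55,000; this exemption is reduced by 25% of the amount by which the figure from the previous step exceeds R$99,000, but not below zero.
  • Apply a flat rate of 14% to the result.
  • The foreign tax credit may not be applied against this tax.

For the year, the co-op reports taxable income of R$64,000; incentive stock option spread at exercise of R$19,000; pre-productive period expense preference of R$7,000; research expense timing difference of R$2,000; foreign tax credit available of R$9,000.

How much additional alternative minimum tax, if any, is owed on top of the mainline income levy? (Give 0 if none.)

R$4,430

Mainline income levy:
  R$13,000 × 7% = R$910
  R$17,000 × 14% = R$2,380
  R$34,000 × 19% = R$6,460
  → R$9,750
  Less foreign tax credit R$9,000 → R$750

Alternative minimum tax:
  Adjusted income: R$64,000 + R$19,000 + R$7,000 + R$2,000 = R$92,000
  Exemption: R$92,000 ≤ R$99,000, so full R$55,000 applies
  Base: R$92,000 − R$55,000 = R$37,000
  R$37,000 × 14% = R$5,180

Excess of alternative minimum tax over mainline income levy: R$5,180 − R$750 = R$4,430.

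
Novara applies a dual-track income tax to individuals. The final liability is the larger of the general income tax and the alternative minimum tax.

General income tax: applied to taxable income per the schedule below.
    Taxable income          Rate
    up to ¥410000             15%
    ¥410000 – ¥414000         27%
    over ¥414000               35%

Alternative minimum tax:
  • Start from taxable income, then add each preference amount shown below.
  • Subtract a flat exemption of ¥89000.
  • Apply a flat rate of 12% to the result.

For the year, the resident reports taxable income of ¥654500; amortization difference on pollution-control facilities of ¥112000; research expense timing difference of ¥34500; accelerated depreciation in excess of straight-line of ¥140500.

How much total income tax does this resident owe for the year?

¥146755

Alternative minimum tax:
  Adjusted income: ¥654500 + ¥112000 + ¥34500 + ¥140500 = ¥941500
  Less exemption ¥89000 → base ¥852500
  ¥852500 × 12% = ¥102300

General income tax:
  ¥410000 × 15% = ¥61500
  ¥4000 × 27% = ¥1080
  ¥240500 × 35% = ¥84175
  → ¥146755

¥146755 > ¥102300, so the general income tax governs.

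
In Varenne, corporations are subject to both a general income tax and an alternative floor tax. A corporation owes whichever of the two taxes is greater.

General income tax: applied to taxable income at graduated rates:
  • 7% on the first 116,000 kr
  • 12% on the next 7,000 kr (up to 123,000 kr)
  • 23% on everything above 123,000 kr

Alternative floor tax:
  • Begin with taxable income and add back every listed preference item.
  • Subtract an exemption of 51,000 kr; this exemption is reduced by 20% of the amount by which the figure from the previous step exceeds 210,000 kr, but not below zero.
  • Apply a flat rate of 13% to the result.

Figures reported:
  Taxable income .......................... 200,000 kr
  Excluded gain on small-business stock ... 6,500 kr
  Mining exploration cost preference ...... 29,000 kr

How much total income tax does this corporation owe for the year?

General income tax:
  116,000 kr × 7% = 8,120 kr
  7,000 kr × 12% = 840 kr
  77,000 kr × 23% = 17,710 kr
  → 26,670 kr

Alternative floor tax:
  Adjusted income: 200,000 kr + 6,500 kr + 29,000 kr = 235,500 kr
  Exemption: 51,000 kr − 20% × (235,500 kr − 210,000 kr) = 51,000 kr − 5,100 kr = 45,900 kr
  Base: 235,500 kr − 45,900 kr = 189,600 kr
  189,600 kr × 13% = 24,648 kr

26,670 kr > 24,648 kr, so the general income tax governs.

26,670 kr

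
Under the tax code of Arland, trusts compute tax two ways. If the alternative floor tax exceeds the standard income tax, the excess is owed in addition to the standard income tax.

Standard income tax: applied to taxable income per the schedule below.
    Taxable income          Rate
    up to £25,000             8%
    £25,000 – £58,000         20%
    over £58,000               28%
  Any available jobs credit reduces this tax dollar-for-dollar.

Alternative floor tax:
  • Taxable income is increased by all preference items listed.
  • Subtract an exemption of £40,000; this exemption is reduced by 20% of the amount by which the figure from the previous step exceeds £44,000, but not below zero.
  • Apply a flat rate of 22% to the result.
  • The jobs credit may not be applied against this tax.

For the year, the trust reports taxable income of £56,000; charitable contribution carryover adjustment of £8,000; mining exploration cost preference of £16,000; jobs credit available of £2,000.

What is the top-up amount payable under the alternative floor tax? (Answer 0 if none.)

Alternative floor tax:
  Adjusted income: £56,000 + £8,000 + £16,000 = £80,000
  Exemption: £40,000 − 20% × (£80,000 − £44,000) = £40,000 − £7,200 = £32,800
  Base: £80,000 − £32,800 = £47,200
  £47,200 × 22% = £10,384

Standard income tax:
  £25,000 × 8% = £2,000
  £31,000 × 20% = £6,200
  → £8,200
  Less jobs credit £2,000 → £6,200

Excess of alternative floor tax over standard income tax: £10,384 − £6,200 = £4,184.

£4,184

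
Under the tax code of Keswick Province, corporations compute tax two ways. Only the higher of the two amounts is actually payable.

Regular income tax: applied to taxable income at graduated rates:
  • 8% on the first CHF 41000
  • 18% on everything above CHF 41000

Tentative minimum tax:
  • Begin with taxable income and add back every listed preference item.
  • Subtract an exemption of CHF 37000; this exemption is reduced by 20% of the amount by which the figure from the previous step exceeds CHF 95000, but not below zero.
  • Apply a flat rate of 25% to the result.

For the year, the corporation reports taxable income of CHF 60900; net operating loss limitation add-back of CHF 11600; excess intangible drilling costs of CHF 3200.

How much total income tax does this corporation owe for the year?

Tentative minimum tax:
  Adjusted income: CHF 60900 + CHF 11600 + CHF 3200 = CHF 75700
  Exemption: CHF 75700 ≤ CHF 95000, so full CHF 37000 applies
  Base: CHF 75700 − CHF 37000 = CHF 38700
  CHF 38700 × 25% = CHF 9675

Regular income tax:
  CHF 41000 × 8% = CHF 3280
  CHF 19900 × 18% = CHF 3582
  → CHF 6862

CHF 9675 > CHF 6862, so the tentative minimum tax is the binding amount.

CHF 9675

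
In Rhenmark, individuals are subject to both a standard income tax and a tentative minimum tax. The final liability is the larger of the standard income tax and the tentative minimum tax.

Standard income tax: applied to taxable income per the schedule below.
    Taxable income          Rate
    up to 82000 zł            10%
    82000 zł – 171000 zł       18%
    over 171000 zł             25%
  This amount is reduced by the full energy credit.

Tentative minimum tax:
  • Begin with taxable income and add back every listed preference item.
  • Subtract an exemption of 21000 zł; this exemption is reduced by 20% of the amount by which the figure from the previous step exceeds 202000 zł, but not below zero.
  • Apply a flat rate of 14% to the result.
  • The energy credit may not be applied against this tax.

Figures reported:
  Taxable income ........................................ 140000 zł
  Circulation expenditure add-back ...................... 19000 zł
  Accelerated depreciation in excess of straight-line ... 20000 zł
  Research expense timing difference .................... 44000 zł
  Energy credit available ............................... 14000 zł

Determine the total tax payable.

Tentative minimum tax:
  Adjusted income: 140000 zł + 19000 zł + 20000 zł + 44000 zł = 223000 zł
  Exemption: 21000 zł − 20% × (223000 zł − 202000 zł) = 21000 zł − 4200 zł = 16800 zł
  Base: 223000 zł − 16800 zł = 206200 zł
  206200 zł × 14% = 28868 zł

Standard income tax:
  82000 zł × 10% = 8200 zł
  58000 zł × 18% = 10440 zł
  → 18640 zł
  Less energy credit 14000 zł → 4640 zł

28868 zł > 4640 zł, so the tentative minimum tax is the binding amount.

28868 zł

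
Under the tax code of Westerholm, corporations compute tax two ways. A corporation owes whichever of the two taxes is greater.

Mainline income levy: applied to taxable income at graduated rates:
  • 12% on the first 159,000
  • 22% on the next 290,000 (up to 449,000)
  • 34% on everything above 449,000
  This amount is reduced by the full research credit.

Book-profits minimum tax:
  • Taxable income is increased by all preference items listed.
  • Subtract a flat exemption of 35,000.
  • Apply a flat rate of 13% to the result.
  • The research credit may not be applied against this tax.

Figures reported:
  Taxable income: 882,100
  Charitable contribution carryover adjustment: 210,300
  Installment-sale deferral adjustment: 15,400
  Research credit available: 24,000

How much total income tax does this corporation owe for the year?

Book-profits minimum tax:
  Adjusted income: 882,100 + 210,300 + 15,400 = 1,107,800
  Less exemption 35,000 → base 1,072,800
  1,072,800 × 13% = 139,464

Mainline income levy:
  159,000 × 12% = 19,080
  290,000 × 22% = 63,800
  433,100 × 34% = 147,254
  → 230,134
  Less research credit 24,000 → 206,134

206,134 > 139,464, so the mainline income levy governs.

206,134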